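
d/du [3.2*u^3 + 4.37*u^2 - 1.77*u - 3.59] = 9.6*u^2 + 8.74*u - 1.77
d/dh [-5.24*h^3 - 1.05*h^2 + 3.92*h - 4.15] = -15.72*h^2 - 2.1*h + 3.92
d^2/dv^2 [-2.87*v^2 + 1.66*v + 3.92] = -5.74000000000000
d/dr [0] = 0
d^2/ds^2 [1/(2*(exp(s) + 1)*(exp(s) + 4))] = (4*exp(3*s) + 15*exp(2*s) + 9*exp(s) - 20)*exp(s)/(2*(exp(6*s) + 15*exp(5*s) + 87*exp(4*s) + 245*exp(3*s) + 348*exp(2*s) + 240*exp(s) + 64))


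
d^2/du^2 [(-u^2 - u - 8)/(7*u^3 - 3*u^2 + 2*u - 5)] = 2*(-49*u^6 - 147*u^5 - 2247*u^4 + 1098*u^3 - 717*u^2 - 651*u + 53)/(343*u^9 - 441*u^8 + 483*u^7 - 1014*u^6 + 768*u^5 - 591*u^4 + 713*u^3 - 285*u^2 + 150*u - 125)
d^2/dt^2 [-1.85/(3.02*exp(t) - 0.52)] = (-16.87274*exp(t) - 2.90524)*exp(t)/(3.02*exp(t) - 0.52)^3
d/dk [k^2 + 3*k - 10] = 2*k + 3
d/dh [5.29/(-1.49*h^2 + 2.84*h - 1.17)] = (15.7642*h - 15.0236)/(1.49*h^2 - 2.84*h + 1.17)^2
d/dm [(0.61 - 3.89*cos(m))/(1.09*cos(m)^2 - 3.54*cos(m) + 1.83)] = (-4.2401*cos(m)^2 + 1.3298*cos(m) + 4.9593)*sin(m)/(1.1881*cos(m)^4 - 7.7172*cos(m)^3 + 16.521*cos(m)^2 - 12.9564*cos(m) + 3.3489)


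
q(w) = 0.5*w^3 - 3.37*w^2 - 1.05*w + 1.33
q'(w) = 1.5*w^2 - 6.74*w - 1.05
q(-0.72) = 0.15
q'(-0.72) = 4.58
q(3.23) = -20.37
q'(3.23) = -7.17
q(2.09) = -11.02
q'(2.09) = -8.58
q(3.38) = -21.41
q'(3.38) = -6.69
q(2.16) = -11.62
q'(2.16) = -8.61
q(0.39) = 0.44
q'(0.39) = -3.45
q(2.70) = -16.23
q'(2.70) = -8.31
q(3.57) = -22.62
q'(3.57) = -5.99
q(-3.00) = -39.35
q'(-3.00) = 32.67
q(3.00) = -18.65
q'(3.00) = -7.77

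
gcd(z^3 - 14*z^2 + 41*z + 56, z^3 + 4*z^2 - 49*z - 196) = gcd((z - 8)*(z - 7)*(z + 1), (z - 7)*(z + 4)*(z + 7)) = z - 7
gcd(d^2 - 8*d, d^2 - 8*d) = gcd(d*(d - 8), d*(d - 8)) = d^2 - 8*d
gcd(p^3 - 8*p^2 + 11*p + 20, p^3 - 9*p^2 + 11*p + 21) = p + 1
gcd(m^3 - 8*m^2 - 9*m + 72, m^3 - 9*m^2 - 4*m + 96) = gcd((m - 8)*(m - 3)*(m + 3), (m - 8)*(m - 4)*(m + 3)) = m^2 - 5*m - 24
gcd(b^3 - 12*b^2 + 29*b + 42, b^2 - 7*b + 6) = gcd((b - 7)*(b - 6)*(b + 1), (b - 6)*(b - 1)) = b - 6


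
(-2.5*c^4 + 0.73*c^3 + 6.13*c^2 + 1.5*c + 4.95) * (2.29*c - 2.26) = -5.725*c^5 + 7.3217*c^4 + 12.3879*c^3 - 10.4188*c^2 + 7.9455*c - 11.187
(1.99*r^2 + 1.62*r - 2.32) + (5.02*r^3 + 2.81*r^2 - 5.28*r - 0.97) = 5.02*r^3 + 4.8*r^2 - 3.66*r - 3.29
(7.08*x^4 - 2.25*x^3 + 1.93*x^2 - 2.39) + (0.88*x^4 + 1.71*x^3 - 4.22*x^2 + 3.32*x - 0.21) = 7.96*x^4 - 0.54*x^3 - 2.29*x^2 + 3.32*x - 2.6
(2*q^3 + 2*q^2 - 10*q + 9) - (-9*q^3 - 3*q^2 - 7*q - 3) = 11*q^3 + 5*q^2 - 3*q + 12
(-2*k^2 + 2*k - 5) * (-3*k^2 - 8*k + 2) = 6*k^4 + 10*k^3 - 5*k^2 + 44*k - 10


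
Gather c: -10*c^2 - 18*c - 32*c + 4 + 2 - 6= -10*c^2 - 50*c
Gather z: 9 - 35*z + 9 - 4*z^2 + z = -4*z^2 - 34*z + 18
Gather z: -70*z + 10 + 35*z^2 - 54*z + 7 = 35*z^2 - 124*z + 17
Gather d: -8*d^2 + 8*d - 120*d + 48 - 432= -8*d^2 - 112*d - 384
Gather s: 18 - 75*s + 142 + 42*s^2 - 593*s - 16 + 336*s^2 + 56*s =378*s^2 - 612*s + 144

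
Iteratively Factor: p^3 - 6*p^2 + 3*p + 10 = (p - 2)*(p^2 - 4*p - 5) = (p - 5)*(p - 2)*(p + 1)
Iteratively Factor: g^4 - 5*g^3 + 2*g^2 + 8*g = (g + 1)*(g^3 - 6*g^2 + 8*g) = (g - 2)*(g + 1)*(g^2 - 4*g) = g*(g - 2)*(g + 1)*(g - 4)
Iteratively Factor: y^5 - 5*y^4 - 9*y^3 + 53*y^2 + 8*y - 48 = (y + 1)*(y^4 - 6*y^3 - 3*y^2 + 56*y - 48) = (y - 4)*(y + 1)*(y^3 - 2*y^2 - 11*y + 12) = (y - 4)*(y + 1)*(y + 3)*(y^2 - 5*y + 4) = (y - 4)*(y - 1)*(y + 1)*(y + 3)*(y - 4)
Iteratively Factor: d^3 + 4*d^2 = (d)*(d^2 + 4*d) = d*(d + 4)*(d)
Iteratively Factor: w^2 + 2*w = (w + 2)*(w)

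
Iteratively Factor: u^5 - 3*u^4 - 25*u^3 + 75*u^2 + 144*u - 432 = (u + 3)*(u^4 - 6*u^3 - 7*u^2 + 96*u - 144) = (u - 4)*(u + 3)*(u^3 - 2*u^2 - 15*u + 36) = (u - 4)*(u - 3)*(u + 3)*(u^2 + u - 12) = (u - 4)*(u - 3)^2*(u + 3)*(u + 4)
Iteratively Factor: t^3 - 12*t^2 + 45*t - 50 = (t - 2)*(t^2 - 10*t + 25) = (t - 5)*(t - 2)*(t - 5)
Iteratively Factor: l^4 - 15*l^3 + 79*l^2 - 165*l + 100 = (l - 5)*(l^3 - 10*l^2 + 29*l - 20) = (l - 5)*(l - 1)*(l^2 - 9*l + 20) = (l - 5)^2*(l - 1)*(l - 4)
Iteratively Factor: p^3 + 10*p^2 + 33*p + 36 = (p + 3)*(p^2 + 7*p + 12) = (p + 3)^2*(p + 4)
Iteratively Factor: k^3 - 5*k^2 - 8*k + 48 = (k - 4)*(k^2 - k - 12) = (k - 4)*(k + 3)*(k - 4)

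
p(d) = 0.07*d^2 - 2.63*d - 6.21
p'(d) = 0.14*d - 2.63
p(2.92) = -13.29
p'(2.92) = -2.22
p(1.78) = -10.67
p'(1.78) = -2.38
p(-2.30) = 0.21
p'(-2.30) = -2.95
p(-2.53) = 0.89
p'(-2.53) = -2.98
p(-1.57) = -1.91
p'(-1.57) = -2.85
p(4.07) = -15.75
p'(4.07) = -2.06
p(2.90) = -13.25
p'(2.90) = -2.22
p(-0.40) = -5.15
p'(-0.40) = -2.69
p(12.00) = -27.69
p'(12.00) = -0.95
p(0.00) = -6.21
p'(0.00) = -2.63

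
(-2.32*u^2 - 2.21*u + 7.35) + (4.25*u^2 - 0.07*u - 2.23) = 1.93*u^2 - 2.28*u + 5.12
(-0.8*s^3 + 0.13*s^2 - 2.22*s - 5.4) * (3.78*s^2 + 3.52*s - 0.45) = -3.024*s^5 - 2.3246*s^4 - 7.574*s^3 - 28.2849*s^2 - 18.009*s + 2.43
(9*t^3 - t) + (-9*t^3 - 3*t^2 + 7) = -3*t^2 - t + 7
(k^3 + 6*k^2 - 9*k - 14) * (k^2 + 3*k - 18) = k^5 + 9*k^4 - 9*k^3 - 149*k^2 + 120*k + 252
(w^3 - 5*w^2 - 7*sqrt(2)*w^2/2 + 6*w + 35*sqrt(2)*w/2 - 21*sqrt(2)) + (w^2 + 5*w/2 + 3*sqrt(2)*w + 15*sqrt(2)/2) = w^3 - 7*sqrt(2)*w^2/2 - 4*w^2 + 17*w/2 + 41*sqrt(2)*w/2 - 27*sqrt(2)/2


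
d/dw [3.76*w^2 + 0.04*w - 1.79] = 7.52*w + 0.04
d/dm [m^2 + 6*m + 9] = 2*m + 6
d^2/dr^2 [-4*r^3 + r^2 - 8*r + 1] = 2 - 24*r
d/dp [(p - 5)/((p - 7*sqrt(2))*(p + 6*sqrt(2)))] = (-p^2 + 10*p - 84 - 5*sqrt(2))/(p^4 - 2*sqrt(2)*p^3 - 166*p^2 + 168*sqrt(2)*p + 7056)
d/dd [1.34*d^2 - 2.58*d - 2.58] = 2.68*d - 2.58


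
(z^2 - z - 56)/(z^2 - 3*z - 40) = (z + 7)/(z + 5)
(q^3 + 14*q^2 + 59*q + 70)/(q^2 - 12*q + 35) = (q^3 + 14*q^2 + 59*q + 70)/(q^2 - 12*q + 35)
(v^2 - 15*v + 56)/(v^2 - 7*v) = (v - 8)/v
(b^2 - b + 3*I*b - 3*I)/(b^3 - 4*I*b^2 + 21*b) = (b - 1)/(b*(b - 7*I))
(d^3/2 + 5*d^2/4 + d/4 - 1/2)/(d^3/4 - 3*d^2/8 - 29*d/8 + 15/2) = 2*(2*d^3 + 5*d^2 + d - 2)/(2*d^3 - 3*d^2 - 29*d + 60)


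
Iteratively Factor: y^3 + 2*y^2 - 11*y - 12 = (y - 3)*(y^2 + 5*y + 4) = (y - 3)*(y + 1)*(y + 4)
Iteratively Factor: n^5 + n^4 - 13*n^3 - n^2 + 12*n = (n - 3)*(n^4 + 4*n^3 - n^2 - 4*n) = (n - 3)*(n + 4)*(n^3 - n) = (n - 3)*(n - 1)*(n + 4)*(n^2 + n) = n*(n - 3)*(n - 1)*(n + 4)*(n + 1)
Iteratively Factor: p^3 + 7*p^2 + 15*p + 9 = (p + 1)*(p^2 + 6*p + 9) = (p + 1)*(p + 3)*(p + 3)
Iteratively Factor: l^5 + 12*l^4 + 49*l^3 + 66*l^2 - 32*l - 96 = (l + 4)*(l^4 + 8*l^3 + 17*l^2 - 2*l - 24) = (l - 1)*(l + 4)*(l^3 + 9*l^2 + 26*l + 24) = (l - 1)*(l + 2)*(l + 4)*(l^2 + 7*l + 12) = (l - 1)*(l + 2)*(l + 3)*(l + 4)*(l + 4)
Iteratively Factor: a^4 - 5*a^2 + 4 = (a - 1)*(a^3 + a^2 - 4*a - 4) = (a - 1)*(a + 2)*(a^2 - a - 2) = (a - 2)*(a - 1)*(a + 2)*(a + 1)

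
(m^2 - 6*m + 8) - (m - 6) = m^2 - 7*m + 14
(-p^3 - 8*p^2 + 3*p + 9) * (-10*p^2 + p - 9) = 10*p^5 + 79*p^4 - 29*p^3 - 15*p^2 - 18*p - 81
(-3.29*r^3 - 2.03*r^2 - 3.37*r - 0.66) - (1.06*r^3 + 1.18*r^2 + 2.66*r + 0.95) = -4.35*r^3 - 3.21*r^2 - 6.03*r - 1.61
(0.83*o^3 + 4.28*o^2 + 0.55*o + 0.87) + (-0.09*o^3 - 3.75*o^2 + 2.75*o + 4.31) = 0.74*o^3 + 0.53*o^2 + 3.3*o + 5.18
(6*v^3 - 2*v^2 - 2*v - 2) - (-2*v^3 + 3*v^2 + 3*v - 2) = 8*v^3 - 5*v^2 - 5*v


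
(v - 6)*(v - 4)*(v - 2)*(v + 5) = v^4 - 7*v^3 - 16*v^2 + 172*v - 240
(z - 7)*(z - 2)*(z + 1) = z^3 - 8*z^2 + 5*z + 14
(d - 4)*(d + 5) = d^2 + d - 20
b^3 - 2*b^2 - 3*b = b*(b - 3)*(b + 1)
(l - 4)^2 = l^2 - 8*l + 16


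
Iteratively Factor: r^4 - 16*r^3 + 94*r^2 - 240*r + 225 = (r - 3)*(r^3 - 13*r^2 + 55*r - 75) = (r - 5)*(r - 3)*(r^2 - 8*r + 15) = (r - 5)^2*(r - 3)*(r - 3)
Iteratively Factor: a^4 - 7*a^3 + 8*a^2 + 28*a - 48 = (a + 2)*(a^3 - 9*a^2 + 26*a - 24) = (a - 2)*(a + 2)*(a^2 - 7*a + 12) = (a - 3)*(a - 2)*(a + 2)*(a - 4)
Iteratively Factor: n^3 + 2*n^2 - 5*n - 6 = (n + 3)*(n^2 - n - 2) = (n + 1)*(n + 3)*(n - 2)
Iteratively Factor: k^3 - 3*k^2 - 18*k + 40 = (k - 5)*(k^2 + 2*k - 8) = (k - 5)*(k - 2)*(k + 4)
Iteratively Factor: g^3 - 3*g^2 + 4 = (g - 2)*(g^2 - g - 2) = (g - 2)^2*(g + 1)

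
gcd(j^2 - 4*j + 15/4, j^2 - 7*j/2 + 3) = j - 3/2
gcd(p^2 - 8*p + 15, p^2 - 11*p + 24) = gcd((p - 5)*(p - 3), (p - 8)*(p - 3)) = p - 3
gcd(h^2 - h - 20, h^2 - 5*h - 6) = 1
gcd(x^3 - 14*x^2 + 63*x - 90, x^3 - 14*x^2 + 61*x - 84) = x - 3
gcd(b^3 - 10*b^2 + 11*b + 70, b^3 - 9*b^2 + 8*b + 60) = b^2 - 3*b - 10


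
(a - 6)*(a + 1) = a^2 - 5*a - 6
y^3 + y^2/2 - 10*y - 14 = (y - 7/2)*(y + 2)^2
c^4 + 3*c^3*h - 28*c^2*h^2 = c^2*(c - 4*h)*(c + 7*h)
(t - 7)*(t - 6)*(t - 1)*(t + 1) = t^4 - 13*t^3 + 41*t^2 + 13*t - 42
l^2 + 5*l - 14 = (l - 2)*(l + 7)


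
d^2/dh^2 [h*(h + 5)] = 2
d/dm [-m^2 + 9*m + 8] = 9 - 2*m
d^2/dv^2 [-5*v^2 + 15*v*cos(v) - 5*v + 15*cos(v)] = -15*v*cos(v) - 30*sin(v) - 15*cos(v) - 10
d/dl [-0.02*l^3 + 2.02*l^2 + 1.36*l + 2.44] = -0.06*l^2 + 4.04*l + 1.36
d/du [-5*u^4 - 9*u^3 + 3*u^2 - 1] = u*(-20*u^2 - 27*u + 6)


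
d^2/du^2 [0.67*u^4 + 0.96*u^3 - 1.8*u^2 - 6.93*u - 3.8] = 8.04*u^2 + 5.76*u - 3.6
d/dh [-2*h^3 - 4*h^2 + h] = -6*h^2 - 8*h + 1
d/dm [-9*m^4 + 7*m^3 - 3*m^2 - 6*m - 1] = -36*m^3 + 21*m^2 - 6*m - 6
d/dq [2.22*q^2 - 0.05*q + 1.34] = 4.44*q - 0.05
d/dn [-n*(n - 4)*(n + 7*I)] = -3*n^2 + n*(8 - 14*I) + 28*I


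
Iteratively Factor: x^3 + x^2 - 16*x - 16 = (x - 4)*(x^2 + 5*x + 4) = (x - 4)*(x + 1)*(x + 4)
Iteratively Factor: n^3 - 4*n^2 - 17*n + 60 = (n - 3)*(n^2 - n - 20) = (n - 3)*(n + 4)*(n - 5)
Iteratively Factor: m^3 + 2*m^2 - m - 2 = (m + 1)*(m^2 + m - 2) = (m - 1)*(m + 1)*(m + 2)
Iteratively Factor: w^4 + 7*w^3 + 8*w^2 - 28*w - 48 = (w - 2)*(w^3 + 9*w^2 + 26*w + 24) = (w - 2)*(w + 3)*(w^2 + 6*w + 8) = (w - 2)*(w + 2)*(w + 3)*(w + 4)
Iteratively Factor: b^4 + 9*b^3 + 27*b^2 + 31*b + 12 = (b + 3)*(b^3 + 6*b^2 + 9*b + 4) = (b + 3)*(b + 4)*(b^2 + 2*b + 1) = (b + 1)*(b + 3)*(b + 4)*(b + 1)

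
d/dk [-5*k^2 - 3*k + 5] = -10*k - 3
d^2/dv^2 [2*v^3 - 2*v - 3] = 12*v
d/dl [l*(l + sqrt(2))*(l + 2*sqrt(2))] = 3*l^2 + 6*sqrt(2)*l + 4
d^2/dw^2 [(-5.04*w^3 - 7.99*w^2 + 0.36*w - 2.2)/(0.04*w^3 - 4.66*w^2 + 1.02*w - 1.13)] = (-1.90448*w^6 + 1.23724799999991*w^5 - 1.22260800000004*w^4 - 16.2530399999999*w^3 + 0.307860000000005*w^2 + 12.158016*w - 0.983229999999994)/(6.4e-5*w^9 - 0.022368*w^8 + 2.610768*w^7 - 102.340888*w^6 + 67.838376*w^5 - 88.4373*w^4 + 33.441132*w^3 - 21.378018*w^2 + 3.907314*w - 1.442897)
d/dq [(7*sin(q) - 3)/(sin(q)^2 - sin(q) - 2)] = (-7*sin(q)^2 + 6*sin(q) - 17)*cos(q)/(sin(q) + cos(q)^2 + 1)^2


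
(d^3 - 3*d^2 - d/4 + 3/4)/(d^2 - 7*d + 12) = (d^2 - 1/4)/(d - 4)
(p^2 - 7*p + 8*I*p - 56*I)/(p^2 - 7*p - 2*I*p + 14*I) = (p + 8*I)/(p - 2*I)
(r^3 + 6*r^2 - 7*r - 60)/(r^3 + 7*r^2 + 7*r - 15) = (r^2 + r - 12)/(r^2 + 2*r - 3)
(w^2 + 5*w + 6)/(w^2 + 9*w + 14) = (w + 3)/(w + 7)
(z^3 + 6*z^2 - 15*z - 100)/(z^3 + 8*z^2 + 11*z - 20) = (z^2 + z - 20)/(z^2 + 3*z - 4)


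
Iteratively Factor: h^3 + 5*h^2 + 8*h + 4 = (h + 2)*(h^2 + 3*h + 2) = (h + 2)^2*(h + 1)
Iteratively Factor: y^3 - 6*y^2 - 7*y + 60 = (y - 4)*(y^2 - 2*y - 15) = (y - 4)*(y + 3)*(y - 5)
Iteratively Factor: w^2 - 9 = (w - 3)*(w + 3)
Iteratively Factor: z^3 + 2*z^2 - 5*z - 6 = (z + 1)*(z^2 + z - 6) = (z + 1)*(z + 3)*(z - 2)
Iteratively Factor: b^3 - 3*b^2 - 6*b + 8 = (b - 4)*(b^2 + b - 2) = (b - 4)*(b - 1)*(b + 2)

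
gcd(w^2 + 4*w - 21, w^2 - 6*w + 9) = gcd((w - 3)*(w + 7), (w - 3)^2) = w - 3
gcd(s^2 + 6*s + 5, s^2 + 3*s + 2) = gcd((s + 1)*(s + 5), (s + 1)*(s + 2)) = s + 1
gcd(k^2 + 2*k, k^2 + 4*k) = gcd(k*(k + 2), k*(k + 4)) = k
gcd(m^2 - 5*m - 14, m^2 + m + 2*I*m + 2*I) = 1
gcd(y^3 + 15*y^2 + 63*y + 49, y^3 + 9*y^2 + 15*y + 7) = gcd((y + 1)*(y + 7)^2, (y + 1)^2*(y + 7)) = y^2 + 8*y + 7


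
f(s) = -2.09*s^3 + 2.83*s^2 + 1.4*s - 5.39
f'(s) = -6.27*s^2 + 5.66*s + 1.4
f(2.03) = -8.37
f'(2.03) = -12.95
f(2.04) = -8.50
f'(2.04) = -13.15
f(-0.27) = -5.52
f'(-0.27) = -0.59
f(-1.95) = 18.14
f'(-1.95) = -33.48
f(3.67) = -65.45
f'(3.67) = -62.28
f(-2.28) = 30.90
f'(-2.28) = -44.10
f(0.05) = -5.31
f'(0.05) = 1.67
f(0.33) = -4.69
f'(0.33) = 2.58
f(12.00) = -3192.59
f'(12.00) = -833.56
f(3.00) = -32.15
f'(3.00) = -38.05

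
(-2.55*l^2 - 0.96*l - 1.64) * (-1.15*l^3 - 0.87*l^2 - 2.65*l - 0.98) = 2.9325*l^5 + 3.3225*l^4 + 9.4787*l^3 + 6.4698*l^2 + 5.2868*l + 1.6072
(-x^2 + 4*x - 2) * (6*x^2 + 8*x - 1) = -6*x^4 + 16*x^3 + 21*x^2 - 20*x + 2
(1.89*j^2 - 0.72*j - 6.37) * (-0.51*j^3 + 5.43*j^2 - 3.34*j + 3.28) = -0.9639*j^5 + 10.6299*j^4 - 6.9735*j^3 - 25.9851*j^2 + 18.9142*j - 20.8936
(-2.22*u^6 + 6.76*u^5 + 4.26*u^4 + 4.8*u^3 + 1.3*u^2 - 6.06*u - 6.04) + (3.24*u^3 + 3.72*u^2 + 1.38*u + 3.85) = -2.22*u^6 + 6.76*u^5 + 4.26*u^4 + 8.04*u^3 + 5.02*u^2 - 4.68*u - 2.19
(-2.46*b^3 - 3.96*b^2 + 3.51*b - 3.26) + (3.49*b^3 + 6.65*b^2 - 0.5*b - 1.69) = 1.03*b^3 + 2.69*b^2 + 3.01*b - 4.95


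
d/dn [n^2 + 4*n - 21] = 2*n + 4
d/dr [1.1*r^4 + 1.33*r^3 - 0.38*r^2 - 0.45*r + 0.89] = 4.4*r^3 + 3.99*r^2 - 0.76*r - 0.45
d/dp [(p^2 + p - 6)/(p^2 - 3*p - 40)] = 2*(-2*p^2 - 34*p - 29)/(p^4 - 6*p^3 - 71*p^2 + 240*p + 1600)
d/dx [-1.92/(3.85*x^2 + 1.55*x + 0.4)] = (14.784*x + 2.976)/(3.85*x^2 + 1.55*x + 0.4)^2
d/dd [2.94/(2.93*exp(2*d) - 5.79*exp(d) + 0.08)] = (17.0226 - 17.2284*exp(d))*exp(d)/(2.93*exp(2*d) - 5.79*exp(d) + 0.08)^2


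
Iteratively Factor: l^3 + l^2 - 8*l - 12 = (l + 2)*(l^2 - l - 6) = (l + 2)^2*(l - 3)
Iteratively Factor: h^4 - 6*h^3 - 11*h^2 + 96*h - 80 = (h - 4)*(h^3 - 2*h^2 - 19*h + 20) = (h - 4)*(h - 1)*(h^2 - h - 20) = (h - 4)*(h - 1)*(h + 4)*(h - 5)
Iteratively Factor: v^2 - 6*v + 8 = (v - 4)*(v - 2)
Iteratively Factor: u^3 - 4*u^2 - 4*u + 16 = (u + 2)*(u^2 - 6*u + 8) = (u - 2)*(u + 2)*(u - 4)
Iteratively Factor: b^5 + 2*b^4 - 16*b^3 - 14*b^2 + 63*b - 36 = (b - 3)*(b^4 + 5*b^3 - b^2 - 17*b + 12) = (b - 3)*(b + 4)*(b^3 + b^2 - 5*b + 3) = (b - 3)*(b - 1)*(b + 4)*(b^2 + 2*b - 3) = (b - 3)*(b - 1)^2*(b + 4)*(b + 3)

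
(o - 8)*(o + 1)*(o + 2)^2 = o^4 - 3*o^3 - 32*o^2 - 60*o - 32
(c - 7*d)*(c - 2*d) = c^2 - 9*c*d + 14*d^2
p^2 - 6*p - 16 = (p - 8)*(p + 2)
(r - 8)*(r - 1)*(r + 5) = r^3 - 4*r^2 - 37*r + 40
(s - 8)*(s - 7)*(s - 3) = s^3 - 18*s^2 + 101*s - 168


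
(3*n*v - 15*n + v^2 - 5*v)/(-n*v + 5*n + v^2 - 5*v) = (3*n + v)/(-n + v)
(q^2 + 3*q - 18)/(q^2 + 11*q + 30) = (q - 3)/(q + 5)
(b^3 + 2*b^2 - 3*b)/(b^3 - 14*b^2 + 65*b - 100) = b*(b^2 + 2*b - 3)/(b^3 - 14*b^2 + 65*b - 100)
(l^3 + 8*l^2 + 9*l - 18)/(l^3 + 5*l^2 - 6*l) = (l + 3)/l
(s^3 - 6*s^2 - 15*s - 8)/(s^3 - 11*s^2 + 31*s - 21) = (s^3 - 6*s^2 - 15*s - 8)/(s^3 - 11*s^2 + 31*s - 21)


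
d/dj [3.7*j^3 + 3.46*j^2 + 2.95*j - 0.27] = 11.1*j^2 + 6.92*j + 2.95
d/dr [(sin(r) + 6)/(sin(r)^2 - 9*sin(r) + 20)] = (-12*sin(r) + cos(r)^2 + 73)*cos(r)/(sin(r)^2 - 9*sin(r) + 20)^2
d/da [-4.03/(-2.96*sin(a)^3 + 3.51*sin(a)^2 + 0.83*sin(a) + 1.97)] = (-35.7864*sin(a)^2 + 28.2906*sin(a) + 3.3449)*cos(a)/(-2.96*sin(a)^3 + 3.51*sin(a)^2 + 0.83*sin(a) + 1.97)^2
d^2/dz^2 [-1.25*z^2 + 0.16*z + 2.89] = -2.50000000000000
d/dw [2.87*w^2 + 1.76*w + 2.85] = 5.74*w + 1.76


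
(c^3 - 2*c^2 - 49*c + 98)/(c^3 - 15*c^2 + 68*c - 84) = (c + 7)/(c - 6)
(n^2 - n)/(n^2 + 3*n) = (n - 1)/(n + 3)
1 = 1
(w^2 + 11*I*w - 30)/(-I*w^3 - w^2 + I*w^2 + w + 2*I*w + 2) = (w^2 + 11*I*w - 30)/(-I*w^3 - w^2 + I*w^2 + w + 2*I*w + 2)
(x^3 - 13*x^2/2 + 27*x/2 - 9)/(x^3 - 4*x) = (2*x^2 - 9*x + 9)/(2*x*(x + 2))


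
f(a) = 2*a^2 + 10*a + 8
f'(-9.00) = -26.00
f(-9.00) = 80.00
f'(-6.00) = -14.00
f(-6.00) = 20.00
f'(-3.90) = -5.60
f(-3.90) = -0.58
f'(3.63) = 24.52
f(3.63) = 70.65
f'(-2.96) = -1.84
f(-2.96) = -4.08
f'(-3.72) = -4.88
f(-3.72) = -1.52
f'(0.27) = 11.08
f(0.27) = 10.85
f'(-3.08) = -2.32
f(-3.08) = -3.83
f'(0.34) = 11.36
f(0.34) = 11.63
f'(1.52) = 16.08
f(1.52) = 27.82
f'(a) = 4*a + 10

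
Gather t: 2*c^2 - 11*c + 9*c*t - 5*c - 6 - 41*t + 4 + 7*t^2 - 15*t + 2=2*c^2 - 16*c + 7*t^2 + t*(9*c - 56)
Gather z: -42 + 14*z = 14*z - 42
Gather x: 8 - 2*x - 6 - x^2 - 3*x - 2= -x^2 - 5*x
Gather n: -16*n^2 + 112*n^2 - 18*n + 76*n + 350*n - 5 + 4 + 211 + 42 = 96*n^2 + 408*n + 252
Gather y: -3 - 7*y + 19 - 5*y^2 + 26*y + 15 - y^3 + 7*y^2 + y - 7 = -y^3 + 2*y^2 + 20*y + 24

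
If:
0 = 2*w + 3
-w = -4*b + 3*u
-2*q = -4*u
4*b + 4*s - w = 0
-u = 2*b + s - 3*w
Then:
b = -111/56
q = -30/7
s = 45/28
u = -15/7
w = -3/2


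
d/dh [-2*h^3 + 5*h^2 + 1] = 2*h*(5 - 3*h)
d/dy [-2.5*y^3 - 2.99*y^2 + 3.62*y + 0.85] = -7.5*y^2 - 5.98*y + 3.62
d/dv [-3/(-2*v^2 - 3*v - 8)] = 3*(-4*v - 3)/(2*v^2 + 3*v + 8)^2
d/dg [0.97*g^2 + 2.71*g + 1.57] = 1.94*g + 2.71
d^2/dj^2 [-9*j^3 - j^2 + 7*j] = -54*j - 2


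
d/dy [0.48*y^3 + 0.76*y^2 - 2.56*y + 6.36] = 1.44*y^2 + 1.52*y - 2.56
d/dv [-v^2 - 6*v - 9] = -2*v - 6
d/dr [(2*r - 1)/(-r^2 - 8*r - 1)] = 2*(r^2 - r - 5)/(r^4 + 16*r^3 + 66*r^2 + 16*r + 1)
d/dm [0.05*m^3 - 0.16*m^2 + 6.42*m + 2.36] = 0.15*m^2 - 0.32*m + 6.42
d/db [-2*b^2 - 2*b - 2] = -4*b - 2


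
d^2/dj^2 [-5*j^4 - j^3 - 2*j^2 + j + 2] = -60*j^2 - 6*j - 4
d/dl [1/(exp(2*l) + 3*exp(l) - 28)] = (-2*exp(l) - 3)*exp(l)/(exp(2*l) + 3*exp(l) - 28)^2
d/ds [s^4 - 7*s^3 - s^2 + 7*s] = 4*s^3 - 21*s^2 - 2*s + 7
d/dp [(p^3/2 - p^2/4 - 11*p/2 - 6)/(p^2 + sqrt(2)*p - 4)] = ((2*p + sqrt(2))*(-2*p^3 + p^2 + 22*p + 24) + 2*(p^2 + sqrt(2)*p - 4)*(3*p^2 - p - 11))/(4*(p^2 + sqrt(2)*p - 4)^2)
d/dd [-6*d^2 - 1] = -12*d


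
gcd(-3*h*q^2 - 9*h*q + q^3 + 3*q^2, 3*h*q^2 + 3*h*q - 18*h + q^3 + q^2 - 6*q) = q + 3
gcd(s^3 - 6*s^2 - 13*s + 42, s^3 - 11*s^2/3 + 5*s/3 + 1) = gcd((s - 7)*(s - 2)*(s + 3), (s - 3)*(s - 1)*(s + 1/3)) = 1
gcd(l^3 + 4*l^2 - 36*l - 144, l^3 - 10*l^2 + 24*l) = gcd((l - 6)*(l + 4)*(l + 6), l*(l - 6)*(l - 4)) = l - 6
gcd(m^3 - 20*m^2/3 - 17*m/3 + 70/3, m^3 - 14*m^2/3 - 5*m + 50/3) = m^2 + m/3 - 10/3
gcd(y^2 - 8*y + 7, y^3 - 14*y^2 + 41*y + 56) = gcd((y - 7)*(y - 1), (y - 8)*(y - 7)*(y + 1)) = y - 7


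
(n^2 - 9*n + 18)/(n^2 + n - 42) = (n - 3)/(n + 7)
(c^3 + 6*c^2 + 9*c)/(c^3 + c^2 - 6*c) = (c + 3)/(c - 2)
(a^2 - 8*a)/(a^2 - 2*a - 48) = a/(a + 6)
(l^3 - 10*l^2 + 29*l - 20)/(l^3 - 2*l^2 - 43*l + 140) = (l - 1)/(l + 7)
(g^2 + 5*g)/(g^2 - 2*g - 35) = g/(g - 7)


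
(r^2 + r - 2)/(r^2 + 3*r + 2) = (r - 1)/(r + 1)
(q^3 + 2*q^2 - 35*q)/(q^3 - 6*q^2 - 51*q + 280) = q/(q - 8)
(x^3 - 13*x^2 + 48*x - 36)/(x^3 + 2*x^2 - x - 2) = (x^2 - 12*x + 36)/(x^2 + 3*x + 2)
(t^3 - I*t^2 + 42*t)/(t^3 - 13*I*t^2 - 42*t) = (t + 6*I)/(t - 6*I)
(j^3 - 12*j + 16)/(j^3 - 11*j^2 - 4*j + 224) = (j^2 - 4*j + 4)/(j^2 - 15*j + 56)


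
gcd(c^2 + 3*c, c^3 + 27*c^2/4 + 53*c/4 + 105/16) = 1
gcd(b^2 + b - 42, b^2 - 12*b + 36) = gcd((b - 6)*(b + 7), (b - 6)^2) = b - 6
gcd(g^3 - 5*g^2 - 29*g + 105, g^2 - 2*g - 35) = g^2 - 2*g - 35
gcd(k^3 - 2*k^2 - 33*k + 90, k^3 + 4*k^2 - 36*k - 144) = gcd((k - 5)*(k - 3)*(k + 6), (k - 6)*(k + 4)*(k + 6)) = k + 6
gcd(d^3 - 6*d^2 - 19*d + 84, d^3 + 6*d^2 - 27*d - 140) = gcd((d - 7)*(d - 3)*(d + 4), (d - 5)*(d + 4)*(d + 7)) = d + 4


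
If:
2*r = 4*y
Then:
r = 2*y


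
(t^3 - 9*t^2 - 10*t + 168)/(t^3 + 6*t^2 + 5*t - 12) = (t^2 - 13*t + 42)/(t^2 + 2*t - 3)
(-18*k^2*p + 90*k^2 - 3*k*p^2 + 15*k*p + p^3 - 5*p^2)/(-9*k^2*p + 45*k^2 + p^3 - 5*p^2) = (-6*k + p)/(-3*k + p)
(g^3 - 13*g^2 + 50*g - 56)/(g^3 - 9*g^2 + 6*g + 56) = (g - 2)/(g + 2)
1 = 1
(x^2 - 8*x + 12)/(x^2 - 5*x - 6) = (x - 2)/(x + 1)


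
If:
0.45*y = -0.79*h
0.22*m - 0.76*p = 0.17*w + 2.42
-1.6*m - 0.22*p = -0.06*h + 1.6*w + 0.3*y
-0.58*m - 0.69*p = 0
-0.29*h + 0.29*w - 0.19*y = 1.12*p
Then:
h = -8.55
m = 1.87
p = -1.57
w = -4.79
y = 15.00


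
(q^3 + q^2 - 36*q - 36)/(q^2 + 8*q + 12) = (q^2 - 5*q - 6)/(q + 2)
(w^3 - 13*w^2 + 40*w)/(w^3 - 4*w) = (w^2 - 13*w + 40)/(w^2 - 4)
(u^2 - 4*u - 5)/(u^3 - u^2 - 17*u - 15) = 1/(u + 3)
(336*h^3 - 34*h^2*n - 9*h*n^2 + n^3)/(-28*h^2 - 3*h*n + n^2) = (-48*h^2 - 2*h*n + n^2)/(4*h + n)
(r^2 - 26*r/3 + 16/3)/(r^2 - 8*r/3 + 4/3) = (r - 8)/(r - 2)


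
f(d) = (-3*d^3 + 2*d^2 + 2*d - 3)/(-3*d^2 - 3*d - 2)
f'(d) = (6*d + 3)*(-3*d^3 + 2*d^2 + 2*d - 3)/(-3*d^2 - 3*d - 2)^2 + (-9*d^2 + 4*d + 2)/(-3*d^2 - 3*d - 2) = (9*d^4 + 18*d^3 + 18*d^2 - 26*d - 13)/(9*d^4 + 18*d^3 + 21*d^2 + 12*d + 4)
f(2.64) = 1.26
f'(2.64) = 0.85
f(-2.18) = -3.42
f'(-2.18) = 1.55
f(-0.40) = 2.57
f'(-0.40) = -0.39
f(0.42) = 0.54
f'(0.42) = -1.33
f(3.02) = 1.60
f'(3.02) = 0.89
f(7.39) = 5.80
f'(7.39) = 0.99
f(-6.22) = -7.89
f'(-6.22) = 1.01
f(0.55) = 0.39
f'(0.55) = -0.87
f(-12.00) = -13.68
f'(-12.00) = 1.00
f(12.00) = 10.37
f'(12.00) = 1.00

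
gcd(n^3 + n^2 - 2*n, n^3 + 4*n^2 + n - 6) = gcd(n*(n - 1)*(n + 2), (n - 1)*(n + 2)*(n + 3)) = n^2 + n - 2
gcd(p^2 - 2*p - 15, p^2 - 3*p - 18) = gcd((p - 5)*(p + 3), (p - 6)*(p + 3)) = p + 3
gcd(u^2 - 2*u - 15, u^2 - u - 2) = 1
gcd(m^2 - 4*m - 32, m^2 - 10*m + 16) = m - 8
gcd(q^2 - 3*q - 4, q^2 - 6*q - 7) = q + 1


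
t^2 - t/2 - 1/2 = (t - 1)*(t + 1/2)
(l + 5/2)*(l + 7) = l^2 + 19*l/2 + 35/2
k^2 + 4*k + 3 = (k + 1)*(k + 3)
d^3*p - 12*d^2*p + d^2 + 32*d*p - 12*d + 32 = (d - 8)*(d - 4)*(d*p + 1)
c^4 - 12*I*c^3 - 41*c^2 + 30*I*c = c*(c - 6*I)*(c - 5*I)*(c - I)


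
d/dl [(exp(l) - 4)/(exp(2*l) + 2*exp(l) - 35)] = (-2*(exp(l) - 4)*(exp(l) + 1) + exp(2*l) + 2*exp(l) - 35)*exp(l)/(exp(2*l) + 2*exp(l) - 35)^2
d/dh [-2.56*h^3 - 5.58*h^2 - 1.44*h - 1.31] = -7.68*h^2 - 11.16*h - 1.44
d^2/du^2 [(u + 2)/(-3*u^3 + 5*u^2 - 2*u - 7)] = 2*(-(u + 2)*(9*u^2 - 10*u + 2)^2 + (9*u^2 - 10*u + (u + 2)*(9*u - 5) + 2)*(3*u^3 - 5*u^2 + 2*u + 7))/(3*u^3 - 5*u^2 + 2*u + 7)^3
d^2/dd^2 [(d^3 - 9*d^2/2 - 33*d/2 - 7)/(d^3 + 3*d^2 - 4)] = 3*(-5*d^3 - 3*d^2 - 33*d - 13)/(d^6 + 3*d^5 - 3*d^4 - 11*d^3 + 6*d^2 + 12*d - 8)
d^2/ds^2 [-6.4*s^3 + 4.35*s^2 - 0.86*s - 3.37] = 8.7 - 38.4*s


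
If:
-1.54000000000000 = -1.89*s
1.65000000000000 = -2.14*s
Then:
No Solution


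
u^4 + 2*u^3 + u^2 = u^2*(u + 1)^2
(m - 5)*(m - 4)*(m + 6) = m^3 - 3*m^2 - 34*m + 120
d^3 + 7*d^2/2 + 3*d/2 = d*(d + 1/2)*(d + 3)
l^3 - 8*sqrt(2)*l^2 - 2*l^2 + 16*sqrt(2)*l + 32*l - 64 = (l - 2)*(l - 4*sqrt(2))^2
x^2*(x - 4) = x^3 - 4*x^2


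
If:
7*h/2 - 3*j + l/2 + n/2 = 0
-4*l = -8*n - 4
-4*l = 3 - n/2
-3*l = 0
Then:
No Solution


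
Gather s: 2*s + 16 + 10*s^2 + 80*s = 10*s^2 + 82*s + 16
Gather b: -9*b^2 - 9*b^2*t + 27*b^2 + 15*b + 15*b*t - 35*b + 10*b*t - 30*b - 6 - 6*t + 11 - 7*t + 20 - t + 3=b^2*(18 - 9*t) + b*(25*t - 50) - 14*t + 28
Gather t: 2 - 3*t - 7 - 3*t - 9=-6*t - 14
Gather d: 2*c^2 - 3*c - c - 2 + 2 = 2*c^2 - 4*c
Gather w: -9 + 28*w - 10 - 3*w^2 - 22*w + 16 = -3*w^2 + 6*w - 3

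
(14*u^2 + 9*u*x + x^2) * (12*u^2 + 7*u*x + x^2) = 168*u^4 + 206*u^3*x + 89*u^2*x^2 + 16*u*x^3 + x^4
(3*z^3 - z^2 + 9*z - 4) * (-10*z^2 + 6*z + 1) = -30*z^5 + 28*z^4 - 93*z^3 + 93*z^2 - 15*z - 4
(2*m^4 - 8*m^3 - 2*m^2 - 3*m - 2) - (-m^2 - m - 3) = 2*m^4 - 8*m^3 - m^2 - 2*m + 1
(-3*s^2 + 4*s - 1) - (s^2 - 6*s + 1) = -4*s^2 + 10*s - 2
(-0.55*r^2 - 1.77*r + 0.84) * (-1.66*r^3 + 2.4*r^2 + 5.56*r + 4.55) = 0.913*r^5 + 1.6182*r^4 - 8.7004*r^3 - 10.3277*r^2 - 3.3831*r + 3.822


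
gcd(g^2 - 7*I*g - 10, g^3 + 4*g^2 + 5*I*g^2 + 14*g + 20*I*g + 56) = g - 2*I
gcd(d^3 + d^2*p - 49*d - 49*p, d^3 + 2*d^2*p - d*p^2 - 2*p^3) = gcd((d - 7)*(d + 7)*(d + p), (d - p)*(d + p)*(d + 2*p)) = d + p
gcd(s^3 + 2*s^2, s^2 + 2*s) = s^2 + 2*s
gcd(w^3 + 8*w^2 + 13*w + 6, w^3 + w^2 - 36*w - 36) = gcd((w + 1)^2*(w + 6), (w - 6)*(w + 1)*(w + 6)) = w^2 + 7*w + 6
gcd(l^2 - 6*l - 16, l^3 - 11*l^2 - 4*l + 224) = l - 8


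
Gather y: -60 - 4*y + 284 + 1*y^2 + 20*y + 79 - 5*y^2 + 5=-4*y^2 + 16*y + 308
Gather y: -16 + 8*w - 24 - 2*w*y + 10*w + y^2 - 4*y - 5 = 18*w + y^2 + y*(-2*w - 4) - 45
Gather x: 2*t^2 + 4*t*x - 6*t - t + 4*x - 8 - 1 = 2*t^2 - 7*t + x*(4*t + 4) - 9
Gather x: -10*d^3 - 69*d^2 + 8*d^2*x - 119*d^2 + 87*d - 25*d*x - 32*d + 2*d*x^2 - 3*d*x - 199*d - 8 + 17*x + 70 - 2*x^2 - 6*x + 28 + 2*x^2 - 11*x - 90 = -10*d^3 - 188*d^2 + 2*d*x^2 - 144*d + x*(8*d^2 - 28*d)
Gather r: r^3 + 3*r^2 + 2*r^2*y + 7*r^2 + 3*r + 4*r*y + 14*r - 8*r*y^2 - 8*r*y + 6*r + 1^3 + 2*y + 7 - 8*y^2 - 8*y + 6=r^3 + r^2*(2*y + 10) + r*(-8*y^2 - 4*y + 23) - 8*y^2 - 6*y + 14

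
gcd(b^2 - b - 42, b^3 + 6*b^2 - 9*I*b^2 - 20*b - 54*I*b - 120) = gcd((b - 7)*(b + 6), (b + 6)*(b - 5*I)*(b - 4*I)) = b + 6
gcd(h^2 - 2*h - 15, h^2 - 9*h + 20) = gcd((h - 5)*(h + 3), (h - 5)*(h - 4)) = h - 5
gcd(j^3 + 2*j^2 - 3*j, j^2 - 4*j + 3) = j - 1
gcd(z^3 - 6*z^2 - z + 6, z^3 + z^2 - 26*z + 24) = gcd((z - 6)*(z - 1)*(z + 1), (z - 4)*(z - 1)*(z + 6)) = z - 1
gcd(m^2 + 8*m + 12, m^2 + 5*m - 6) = m + 6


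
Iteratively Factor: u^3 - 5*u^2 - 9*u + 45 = (u - 5)*(u^2 - 9) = (u - 5)*(u - 3)*(u + 3)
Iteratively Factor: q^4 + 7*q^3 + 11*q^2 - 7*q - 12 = (q + 4)*(q^3 + 3*q^2 - q - 3) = (q + 1)*(q + 4)*(q^2 + 2*q - 3) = (q - 1)*(q + 1)*(q + 4)*(q + 3)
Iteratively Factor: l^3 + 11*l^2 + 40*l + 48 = (l + 3)*(l^2 + 8*l + 16) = (l + 3)*(l + 4)*(l + 4)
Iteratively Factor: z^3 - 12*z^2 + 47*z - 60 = (z - 4)*(z^2 - 8*z + 15) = (z - 4)*(z - 3)*(z - 5)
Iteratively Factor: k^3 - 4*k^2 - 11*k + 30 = (k - 2)*(k^2 - 2*k - 15) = (k - 2)*(k + 3)*(k - 5)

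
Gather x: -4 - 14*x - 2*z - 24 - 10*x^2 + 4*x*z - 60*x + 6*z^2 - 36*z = -10*x^2 + x*(4*z - 74) + 6*z^2 - 38*z - 28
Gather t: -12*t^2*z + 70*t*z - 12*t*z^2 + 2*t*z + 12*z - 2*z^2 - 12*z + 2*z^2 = -12*t^2*z + t*(-12*z^2 + 72*z)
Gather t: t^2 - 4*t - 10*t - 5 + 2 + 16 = t^2 - 14*t + 13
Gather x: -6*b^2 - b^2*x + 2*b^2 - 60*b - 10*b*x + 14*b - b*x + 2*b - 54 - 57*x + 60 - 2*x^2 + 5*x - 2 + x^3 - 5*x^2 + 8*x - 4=-4*b^2 - 44*b + x^3 - 7*x^2 + x*(-b^2 - 11*b - 44)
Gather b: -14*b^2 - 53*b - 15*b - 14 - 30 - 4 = -14*b^2 - 68*b - 48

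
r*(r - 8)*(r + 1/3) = r^3 - 23*r^2/3 - 8*r/3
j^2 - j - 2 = (j - 2)*(j + 1)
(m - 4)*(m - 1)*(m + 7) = m^3 + 2*m^2 - 31*m + 28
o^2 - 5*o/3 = o*(o - 5/3)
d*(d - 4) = d^2 - 4*d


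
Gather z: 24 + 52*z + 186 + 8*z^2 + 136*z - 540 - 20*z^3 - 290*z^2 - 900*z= -20*z^3 - 282*z^2 - 712*z - 330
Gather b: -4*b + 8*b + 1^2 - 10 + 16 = 4*b + 7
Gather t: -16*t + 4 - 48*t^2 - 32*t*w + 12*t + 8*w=-48*t^2 + t*(-32*w - 4) + 8*w + 4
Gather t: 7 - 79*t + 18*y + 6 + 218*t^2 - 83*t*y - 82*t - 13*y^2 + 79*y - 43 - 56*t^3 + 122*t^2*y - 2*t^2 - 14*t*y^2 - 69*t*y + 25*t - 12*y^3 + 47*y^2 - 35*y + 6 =-56*t^3 + t^2*(122*y + 216) + t*(-14*y^2 - 152*y - 136) - 12*y^3 + 34*y^2 + 62*y - 24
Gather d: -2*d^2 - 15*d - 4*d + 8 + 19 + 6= -2*d^2 - 19*d + 33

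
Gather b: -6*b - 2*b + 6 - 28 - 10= -8*b - 32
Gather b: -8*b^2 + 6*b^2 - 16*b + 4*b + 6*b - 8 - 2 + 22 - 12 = -2*b^2 - 6*b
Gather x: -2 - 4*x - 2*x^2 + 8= -2*x^2 - 4*x + 6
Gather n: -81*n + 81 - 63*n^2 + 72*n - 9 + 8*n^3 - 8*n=8*n^3 - 63*n^2 - 17*n + 72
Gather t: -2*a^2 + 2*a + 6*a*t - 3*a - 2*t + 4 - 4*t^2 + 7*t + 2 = -2*a^2 - a - 4*t^2 + t*(6*a + 5) + 6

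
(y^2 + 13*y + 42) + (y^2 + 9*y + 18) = 2*y^2 + 22*y + 60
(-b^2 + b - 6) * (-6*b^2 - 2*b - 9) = 6*b^4 - 4*b^3 + 43*b^2 + 3*b + 54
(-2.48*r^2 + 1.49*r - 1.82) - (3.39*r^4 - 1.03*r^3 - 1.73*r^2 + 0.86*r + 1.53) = -3.39*r^4 + 1.03*r^3 - 0.75*r^2 + 0.63*r - 3.35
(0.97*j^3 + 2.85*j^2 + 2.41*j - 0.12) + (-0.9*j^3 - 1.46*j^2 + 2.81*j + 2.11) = 0.07*j^3 + 1.39*j^2 + 5.22*j + 1.99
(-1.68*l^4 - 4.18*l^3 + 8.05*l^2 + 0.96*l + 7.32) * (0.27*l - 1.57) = -0.4536*l^5 + 1.509*l^4 + 8.7361*l^3 - 12.3793*l^2 + 0.4692*l - 11.4924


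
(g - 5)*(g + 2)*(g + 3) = g^3 - 19*g - 30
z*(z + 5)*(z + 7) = z^3 + 12*z^2 + 35*z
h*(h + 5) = h^2 + 5*h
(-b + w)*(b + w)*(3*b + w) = -3*b^3 - b^2*w + 3*b*w^2 + w^3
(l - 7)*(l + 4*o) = l^2 + 4*l*o - 7*l - 28*o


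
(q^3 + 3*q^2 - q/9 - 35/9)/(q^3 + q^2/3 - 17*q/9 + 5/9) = (3*q + 7)/(3*q - 1)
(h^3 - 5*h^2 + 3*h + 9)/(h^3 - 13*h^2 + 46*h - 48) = (h^2 - 2*h - 3)/(h^2 - 10*h + 16)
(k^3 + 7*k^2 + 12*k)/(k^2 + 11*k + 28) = k*(k + 3)/(k + 7)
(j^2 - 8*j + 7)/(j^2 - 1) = (j - 7)/(j + 1)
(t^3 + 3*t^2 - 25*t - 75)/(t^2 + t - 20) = (t^2 - 2*t - 15)/(t - 4)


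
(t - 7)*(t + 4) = t^2 - 3*t - 28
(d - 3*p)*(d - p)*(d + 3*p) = d^3 - d^2*p - 9*d*p^2 + 9*p^3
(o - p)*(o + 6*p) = o^2 + 5*o*p - 6*p^2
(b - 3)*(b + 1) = b^2 - 2*b - 3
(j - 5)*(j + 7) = j^2 + 2*j - 35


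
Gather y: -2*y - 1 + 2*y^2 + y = 2*y^2 - y - 1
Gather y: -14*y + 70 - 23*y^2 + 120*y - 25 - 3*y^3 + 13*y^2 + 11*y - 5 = -3*y^3 - 10*y^2 + 117*y + 40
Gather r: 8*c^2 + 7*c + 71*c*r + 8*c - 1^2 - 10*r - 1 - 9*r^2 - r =8*c^2 + 15*c - 9*r^2 + r*(71*c - 11) - 2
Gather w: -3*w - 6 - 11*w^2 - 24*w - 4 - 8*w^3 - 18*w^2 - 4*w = -8*w^3 - 29*w^2 - 31*w - 10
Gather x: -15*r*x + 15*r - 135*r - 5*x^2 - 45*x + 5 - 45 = -120*r - 5*x^2 + x*(-15*r - 45) - 40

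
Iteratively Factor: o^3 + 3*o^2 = (o)*(o^2 + 3*o) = o^2*(o + 3)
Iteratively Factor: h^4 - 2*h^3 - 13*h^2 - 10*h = (h - 5)*(h^3 + 3*h^2 + 2*h) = (h - 5)*(h + 1)*(h^2 + 2*h) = (h - 5)*(h + 1)*(h + 2)*(h)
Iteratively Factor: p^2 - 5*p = (p - 5)*(p)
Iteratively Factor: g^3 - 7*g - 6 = (g + 2)*(g^2 - 2*g - 3) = (g - 3)*(g + 2)*(g + 1)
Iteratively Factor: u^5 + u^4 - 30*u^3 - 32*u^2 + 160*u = (u + 4)*(u^4 - 3*u^3 - 18*u^2 + 40*u) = u*(u + 4)*(u^3 - 3*u^2 - 18*u + 40) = u*(u - 5)*(u + 4)*(u^2 + 2*u - 8) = u*(u - 5)*(u - 2)*(u + 4)*(u + 4)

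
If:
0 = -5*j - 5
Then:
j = -1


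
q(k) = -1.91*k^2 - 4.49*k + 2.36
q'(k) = -3.82*k - 4.49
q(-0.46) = 4.02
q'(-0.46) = -2.73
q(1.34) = -7.09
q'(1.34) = -9.61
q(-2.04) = 3.57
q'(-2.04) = 3.30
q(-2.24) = 2.83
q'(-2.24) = 4.07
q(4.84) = -64.11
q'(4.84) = -22.98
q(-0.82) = 4.76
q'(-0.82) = -1.36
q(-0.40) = 3.85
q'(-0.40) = -2.96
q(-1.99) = 3.73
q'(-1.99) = 3.11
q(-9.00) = -111.94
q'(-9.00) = 29.89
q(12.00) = -326.56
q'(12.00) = -50.33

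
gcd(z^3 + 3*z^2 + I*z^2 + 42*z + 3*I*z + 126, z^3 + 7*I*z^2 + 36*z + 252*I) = z^2 + I*z + 42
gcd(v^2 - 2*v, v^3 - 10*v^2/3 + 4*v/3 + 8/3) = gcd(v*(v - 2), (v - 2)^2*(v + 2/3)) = v - 2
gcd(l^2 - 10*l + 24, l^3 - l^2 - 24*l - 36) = l - 6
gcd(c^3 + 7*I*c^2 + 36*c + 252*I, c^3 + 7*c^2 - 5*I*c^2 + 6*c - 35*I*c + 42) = c - 6*I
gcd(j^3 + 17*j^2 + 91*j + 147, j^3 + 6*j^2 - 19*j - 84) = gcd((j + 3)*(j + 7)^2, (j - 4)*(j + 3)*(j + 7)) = j^2 + 10*j + 21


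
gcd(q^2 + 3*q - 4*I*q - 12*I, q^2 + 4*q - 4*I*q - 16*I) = q - 4*I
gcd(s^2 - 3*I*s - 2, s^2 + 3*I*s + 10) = s - 2*I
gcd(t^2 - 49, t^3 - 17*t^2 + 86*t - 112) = t - 7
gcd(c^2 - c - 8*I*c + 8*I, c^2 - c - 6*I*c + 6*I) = c - 1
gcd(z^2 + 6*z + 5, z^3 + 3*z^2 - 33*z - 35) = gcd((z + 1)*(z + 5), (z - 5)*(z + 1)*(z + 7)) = z + 1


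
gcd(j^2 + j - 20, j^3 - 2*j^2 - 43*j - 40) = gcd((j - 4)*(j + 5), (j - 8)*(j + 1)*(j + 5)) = j + 5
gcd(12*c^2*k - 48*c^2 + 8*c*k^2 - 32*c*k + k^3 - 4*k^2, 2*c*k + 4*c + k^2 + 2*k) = 2*c + k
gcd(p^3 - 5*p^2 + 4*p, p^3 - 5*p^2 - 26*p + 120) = p - 4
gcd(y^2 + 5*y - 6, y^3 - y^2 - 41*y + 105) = 1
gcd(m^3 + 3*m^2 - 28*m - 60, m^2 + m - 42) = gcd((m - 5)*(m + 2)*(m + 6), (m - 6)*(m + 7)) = 1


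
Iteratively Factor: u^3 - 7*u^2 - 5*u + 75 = (u + 3)*(u^2 - 10*u + 25) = (u - 5)*(u + 3)*(u - 5)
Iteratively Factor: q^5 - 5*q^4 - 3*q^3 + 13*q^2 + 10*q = (q)*(q^4 - 5*q^3 - 3*q^2 + 13*q + 10) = q*(q + 1)*(q^3 - 6*q^2 + 3*q + 10) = q*(q + 1)^2*(q^2 - 7*q + 10) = q*(q - 2)*(q + 1)^2*(q - 5)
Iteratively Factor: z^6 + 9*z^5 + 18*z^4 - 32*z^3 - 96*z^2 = (z)*(z^5 + 9*z^4 + 18*z^3 - 32*z^2 - 96*z) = z*(z + 3)*(z^4 + 6*z^3 - 32*z) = z*(z - 2)*(z + 3)*(z^3 + 8*z^2 + 16*z) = z*(z - 2)*(z + 3)*(z + 4)*(z^2 + 4*z) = z^2*(z - 2)*(z + 3)*(z + 4)*(z + 4)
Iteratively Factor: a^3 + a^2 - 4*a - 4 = (a - 2)*(a^2 + 3*a + 2) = (a - 2)*(a + 2)*(a + 1)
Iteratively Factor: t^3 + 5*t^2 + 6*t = (t + 2)*(t^2 + 3*t) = (t + 2)*(t + 3)*(t)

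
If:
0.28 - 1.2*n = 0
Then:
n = 0.23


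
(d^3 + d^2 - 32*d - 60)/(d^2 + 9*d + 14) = (d^2 - d - 30)/(d + 7)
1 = 1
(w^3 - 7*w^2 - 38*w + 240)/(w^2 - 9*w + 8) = (w^2 + w - 30)/(w - 1)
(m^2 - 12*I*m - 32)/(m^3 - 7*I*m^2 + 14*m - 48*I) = (m - 4*I)/(m^2 + I*m + 6)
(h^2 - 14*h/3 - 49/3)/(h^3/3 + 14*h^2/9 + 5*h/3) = 3*(3*h^2 - 14*h - 49)/(h*(3*h^2 + 14*h + 15))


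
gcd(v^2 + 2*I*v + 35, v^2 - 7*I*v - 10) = v - 5*I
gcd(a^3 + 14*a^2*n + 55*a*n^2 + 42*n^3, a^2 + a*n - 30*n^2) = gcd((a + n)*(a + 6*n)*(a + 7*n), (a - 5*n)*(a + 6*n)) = a + 6*n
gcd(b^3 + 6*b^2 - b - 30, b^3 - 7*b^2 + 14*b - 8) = b - 2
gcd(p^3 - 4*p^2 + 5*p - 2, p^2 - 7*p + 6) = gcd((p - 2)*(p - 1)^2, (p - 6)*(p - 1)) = p - 1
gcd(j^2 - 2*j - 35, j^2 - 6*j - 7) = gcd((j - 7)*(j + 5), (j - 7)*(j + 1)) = j - 7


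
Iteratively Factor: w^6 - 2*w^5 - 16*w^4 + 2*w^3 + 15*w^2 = (w + 3)*(w^5 - 5*w^4 - w^3 + 5*w^2) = w*(w + 3)*(w^4 - 5*w^3 - w^2 + 5*w) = w*(w + 1)*(w + 3)*(w^3 - 6*w^2 + 5*w) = w*(w - 5)*(w + 1)*(w + 3)*(w^2 - w) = w*(w - 5)*(w - 1)*(w + 1)*(w + 3)*(w)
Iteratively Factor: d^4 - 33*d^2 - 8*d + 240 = (d - 3)*(d^3 + 3*d^2 - 24*d - 80) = (d - 5)*(d - 3)*(d^2 + 8*d + 16) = (d - 5)*(d - 3)*(d + 4)*(d + 4)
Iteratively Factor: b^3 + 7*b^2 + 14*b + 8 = (b + 1)*(b^2 + 6*b + 8) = (b + 1)*(b + 4)*(b + 2)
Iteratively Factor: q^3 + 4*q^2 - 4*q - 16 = (q + 2)*(q^2 + 2*q - 8) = (q + 2)*(q + 4)*(q - 2)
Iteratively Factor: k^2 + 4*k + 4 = (k + 2)*(k + 2)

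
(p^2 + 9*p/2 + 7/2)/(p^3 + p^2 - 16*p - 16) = (p + 7/2)/(p^2 - 16)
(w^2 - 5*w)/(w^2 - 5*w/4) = 4*(w - 5)/(4*w - 5)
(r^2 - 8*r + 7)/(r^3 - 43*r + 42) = (r - 7)/(r^2 + r - 42)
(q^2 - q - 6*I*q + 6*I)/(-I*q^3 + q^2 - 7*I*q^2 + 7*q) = (I*q^2 + q*(6 - I) - 6)/(q*(q^2 + q*(7 + I) + 7*I))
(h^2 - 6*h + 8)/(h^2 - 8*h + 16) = (h - 2)/(h - 4)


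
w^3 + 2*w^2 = w^2*(w + 2)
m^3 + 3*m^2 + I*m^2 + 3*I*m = m*(m + 3)*(m + I)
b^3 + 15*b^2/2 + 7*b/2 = b*(b + 1/2)*(b + 7)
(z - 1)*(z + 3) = z^2 + 2*z - 3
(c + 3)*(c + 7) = c^2 + 10*c + 21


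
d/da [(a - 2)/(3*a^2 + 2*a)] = (-3*a^2 + 12*a + 4)/(a^2*(9*a^2 + 12*a + 4))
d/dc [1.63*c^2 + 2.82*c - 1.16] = 3.26*c + 2.82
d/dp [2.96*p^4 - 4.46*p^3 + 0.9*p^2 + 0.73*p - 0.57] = 11.84*p^3 - 13.38*p^2 + 1.8*p + 0.73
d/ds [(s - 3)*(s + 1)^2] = (s + 1)*(3*s - 5)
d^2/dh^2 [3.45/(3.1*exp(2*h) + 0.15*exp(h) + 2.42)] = (3.45*(6.2*exp(h) + 0.15)*(12.4*exp(h) + 0.3)*exp(h) - (42.78*exp(h) + 0.5175)*(3.1*exp(2*h) + 0.15*exp(h) + 2.42))*exp(h)/(3.1*exp(2*h) + 0.15*exp(h) + 2.42)^3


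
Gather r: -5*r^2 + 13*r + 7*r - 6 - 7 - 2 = -5*r^2 + 20*r - 15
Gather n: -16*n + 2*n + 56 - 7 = 49 - 14*n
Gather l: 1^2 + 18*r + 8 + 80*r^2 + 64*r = 80*r^2 + 82*r + 9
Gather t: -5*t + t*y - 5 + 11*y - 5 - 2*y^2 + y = t*(y - 5) - 2*y^2 + 12*y - 10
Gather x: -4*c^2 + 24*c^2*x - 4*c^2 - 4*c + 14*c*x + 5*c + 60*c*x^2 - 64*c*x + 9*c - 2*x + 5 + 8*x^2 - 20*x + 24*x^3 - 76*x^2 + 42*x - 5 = -8*c^2 + 10*c + 24*x^3 + x^2*(60*c - 68) + x*(24*c^2 - 50*c + 20)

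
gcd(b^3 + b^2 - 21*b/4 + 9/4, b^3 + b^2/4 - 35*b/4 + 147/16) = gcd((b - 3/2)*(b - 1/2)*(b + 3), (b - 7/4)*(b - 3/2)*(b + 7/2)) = b - 3/2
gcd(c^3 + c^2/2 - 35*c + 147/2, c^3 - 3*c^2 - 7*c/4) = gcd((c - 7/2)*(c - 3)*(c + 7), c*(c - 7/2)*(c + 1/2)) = c - 7/2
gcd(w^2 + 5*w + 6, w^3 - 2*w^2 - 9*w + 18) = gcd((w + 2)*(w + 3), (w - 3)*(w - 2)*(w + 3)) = w + 3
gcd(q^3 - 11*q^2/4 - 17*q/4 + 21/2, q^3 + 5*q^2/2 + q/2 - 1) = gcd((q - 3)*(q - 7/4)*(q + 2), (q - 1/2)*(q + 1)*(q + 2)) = q + 2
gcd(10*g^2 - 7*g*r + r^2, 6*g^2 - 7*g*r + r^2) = 1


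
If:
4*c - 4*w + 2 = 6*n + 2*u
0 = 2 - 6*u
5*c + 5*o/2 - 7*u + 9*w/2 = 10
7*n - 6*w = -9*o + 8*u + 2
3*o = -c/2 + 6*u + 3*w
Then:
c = -88/1073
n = -2846/3219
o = 7268/3219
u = 1/3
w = 5078/3219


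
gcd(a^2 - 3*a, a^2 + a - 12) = a - 3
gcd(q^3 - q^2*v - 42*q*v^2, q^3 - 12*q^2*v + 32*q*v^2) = q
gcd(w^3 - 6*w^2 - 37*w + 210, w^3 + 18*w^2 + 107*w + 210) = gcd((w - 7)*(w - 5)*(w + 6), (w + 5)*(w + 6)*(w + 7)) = w + 6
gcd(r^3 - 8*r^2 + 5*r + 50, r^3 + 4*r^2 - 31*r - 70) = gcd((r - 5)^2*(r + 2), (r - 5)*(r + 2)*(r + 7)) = r^2 - 3*r - 10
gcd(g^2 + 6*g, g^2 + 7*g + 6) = g + 6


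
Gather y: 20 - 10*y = 20 - 10*y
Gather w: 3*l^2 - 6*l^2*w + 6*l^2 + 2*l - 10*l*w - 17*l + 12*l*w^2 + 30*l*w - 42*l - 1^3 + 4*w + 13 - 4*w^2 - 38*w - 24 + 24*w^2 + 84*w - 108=9*l^2 - 57*l + w^2*(12*l + 20) + w*(-6*l^2 + 20*l + 50) - 120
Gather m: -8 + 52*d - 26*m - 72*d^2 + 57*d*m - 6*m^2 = -72*d^2 + 52*d - 6*m^2 + m*(57*d - 26) - 8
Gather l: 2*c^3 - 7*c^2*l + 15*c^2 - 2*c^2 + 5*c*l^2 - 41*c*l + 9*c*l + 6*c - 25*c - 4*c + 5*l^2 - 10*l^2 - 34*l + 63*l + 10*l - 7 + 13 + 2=2*c^3 + 13*c^2 - 23*c + l^2*(5*c - 5) + l*(-7*c^2 - 32*c + 39) + 8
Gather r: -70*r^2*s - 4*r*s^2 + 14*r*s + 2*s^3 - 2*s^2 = -70*r^2*s + r*(-4*s^2 + 14*s) + 2*s^3 - 2*s^2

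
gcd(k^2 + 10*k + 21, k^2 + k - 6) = k + 3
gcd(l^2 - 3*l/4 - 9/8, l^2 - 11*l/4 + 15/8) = l - 3/2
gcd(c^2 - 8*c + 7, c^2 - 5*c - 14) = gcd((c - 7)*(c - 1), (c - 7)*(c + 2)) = c - 7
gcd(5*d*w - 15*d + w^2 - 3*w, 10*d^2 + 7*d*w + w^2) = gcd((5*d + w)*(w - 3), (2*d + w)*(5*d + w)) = 5*d + w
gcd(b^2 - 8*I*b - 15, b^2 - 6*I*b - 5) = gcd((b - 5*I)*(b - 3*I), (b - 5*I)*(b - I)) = b - 5*I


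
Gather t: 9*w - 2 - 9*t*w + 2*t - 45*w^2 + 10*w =t*(2 - 9*w) - 45*w^2 + 19*w - 2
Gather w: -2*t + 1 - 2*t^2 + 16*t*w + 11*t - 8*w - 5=-2*t^2 + 9*t + w*(16*t - 8) - 4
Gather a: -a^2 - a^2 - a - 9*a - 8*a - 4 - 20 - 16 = -2*a^2 - 18*a - 40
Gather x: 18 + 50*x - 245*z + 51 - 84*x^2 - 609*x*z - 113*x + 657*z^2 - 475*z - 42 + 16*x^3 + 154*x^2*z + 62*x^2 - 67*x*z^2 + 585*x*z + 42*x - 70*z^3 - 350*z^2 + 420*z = 16*x^3 + x^2*(154*z - 22) + x*(-67*z^2 - 24*z - 21) - 70*z^3 + 307*z^2 - 300*z + 27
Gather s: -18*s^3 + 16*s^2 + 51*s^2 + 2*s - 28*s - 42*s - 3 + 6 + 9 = -18*s^3 + 67*s^2 - 68*s + 12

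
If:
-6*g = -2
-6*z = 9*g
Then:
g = 1/3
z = -1/2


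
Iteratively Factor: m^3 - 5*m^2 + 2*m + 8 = (m + 1)*(m^2 - 6*m + 8) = (m - 2)*(m + 1)*(m - 4)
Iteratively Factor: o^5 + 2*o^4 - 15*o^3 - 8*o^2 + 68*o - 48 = (o - 2)*(o^4 + 4*o^3 - 7*o^2 - 22*o + 24) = (o - 2)^2*(o^3 + 6*o^2 + 5*o - 12) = (o - 2)^2*(o + 3)*(o^2 + 3*o - 4) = (o - 2)^2*(o - 1)*(o + 3)*(o + 4)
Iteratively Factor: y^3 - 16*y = (y - 4)*(y^2 + 4*y) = (y - 4)*(y + 4)*(y)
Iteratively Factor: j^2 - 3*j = (j)*(j - 3)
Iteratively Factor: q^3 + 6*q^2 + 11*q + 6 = (q + 2)*(q^2 + 4*q + 3) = (q + 2)*(q + 3)*(q + 1)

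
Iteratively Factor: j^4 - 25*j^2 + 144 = (j - 4)*(j^3 + 4*j^2 - 9*j - 36) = (j - 4)*(j + 3)*(j^2 + j - 12) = (j - 4)*(j + 3)*(j + 4)*(j - 3)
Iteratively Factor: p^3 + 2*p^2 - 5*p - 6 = (p + 1)*(p^2 + p - 6) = (p - 2)*(p + 1)*(p + 3)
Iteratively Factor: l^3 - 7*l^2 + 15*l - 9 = (l - 3)*(l^2 - 4*l + 3) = (l - 3)^2*(l - 1)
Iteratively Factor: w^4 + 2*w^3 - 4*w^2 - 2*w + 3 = (w - 1)*(w^3 + 3*w^2 - w - 3) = (w - 1)^2*(w^2 + 4*w + 3) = (w - 1)^2*(w + 3)*(w + 1)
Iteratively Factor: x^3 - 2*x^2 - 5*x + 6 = (x - 1)*(x^2 - x - 6) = (x - 1)*(x + 2)*(x - 3)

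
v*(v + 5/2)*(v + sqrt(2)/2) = v^3 + sqrt(2)*v^2/2 + 5*v^2/2 + 5*sqrt(2)*v/4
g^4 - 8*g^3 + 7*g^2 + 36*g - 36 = (g - 6)*(g - 3)*(g - 1)*(g + 2)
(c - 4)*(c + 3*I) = c^2 - 4*c + 3*I*c - 12*I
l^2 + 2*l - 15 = (l - 3)*(l + 5)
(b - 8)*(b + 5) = b^2 - 3*b - 40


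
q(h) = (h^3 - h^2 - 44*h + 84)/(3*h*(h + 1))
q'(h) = (3*h^2 - 2*h - 44)/(3*h*(h + 1)) - (h^3 - h^2 - 44*h + 84)/(3*h*(h + 1)^2) - (h^3 - h^2 - 44*h + 84)/(3*h^2*(h + 1))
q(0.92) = 8.20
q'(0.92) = -21.35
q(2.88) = -0.81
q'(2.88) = -0.25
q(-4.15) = 4.54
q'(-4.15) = 2.94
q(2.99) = -0.83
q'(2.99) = -0.16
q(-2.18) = 21.36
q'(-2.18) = 24.61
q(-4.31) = 4.09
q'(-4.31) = 2.66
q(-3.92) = 5.27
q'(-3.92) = 3.44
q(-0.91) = -498.41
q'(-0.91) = 5151.71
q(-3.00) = 10.00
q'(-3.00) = 7.72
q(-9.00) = -1.53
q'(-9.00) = 0.64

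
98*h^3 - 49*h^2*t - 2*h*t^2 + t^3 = (-7*h + t)*(-2*h + t)*(7*h + t)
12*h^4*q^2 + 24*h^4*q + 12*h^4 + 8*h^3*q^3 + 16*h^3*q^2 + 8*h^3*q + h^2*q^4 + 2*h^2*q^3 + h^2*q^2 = (2*h + q)*(6*h + q)*(h*q + h)^2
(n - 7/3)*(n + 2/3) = n^2 - 5*n/3 - 14/9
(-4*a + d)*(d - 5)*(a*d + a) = -4*a^2*d^2 + 16*a^2*d + 20*a^2 + a*d^3 - 4*a*d^2 - 5*a*d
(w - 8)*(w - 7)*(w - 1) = w^3 - 16*w^2 + 71*w - 56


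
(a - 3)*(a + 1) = a^2 - 2*a - 3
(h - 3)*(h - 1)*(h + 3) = h^3 - h^2 - 9*h + 9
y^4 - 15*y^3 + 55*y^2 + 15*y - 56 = (y - 8)*(y - 7)*(y - 1)*(y + 1)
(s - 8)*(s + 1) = s^2 - 7*s - 8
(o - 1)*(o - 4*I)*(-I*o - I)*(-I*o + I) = -o^4 + o^3 + 4*I*o^3 + o^2 - 4*I*o^2 - o - 4*I*o + 4*I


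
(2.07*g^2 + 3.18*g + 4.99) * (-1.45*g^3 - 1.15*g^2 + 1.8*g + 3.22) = -3.0015*g^5 - 6.9915*g^4 - 7.1665*g^3 + 6.6509*g^2 + 19.2216*g + 16.0678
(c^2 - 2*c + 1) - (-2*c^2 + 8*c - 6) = 3*c^2 - 10*c + 7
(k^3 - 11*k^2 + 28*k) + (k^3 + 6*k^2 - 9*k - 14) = 2*k^3 - 5*k^2 + 19*k - 14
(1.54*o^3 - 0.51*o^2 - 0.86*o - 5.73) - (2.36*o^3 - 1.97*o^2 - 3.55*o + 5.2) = -0.82*o^3 + 1.46*o^2 + 2.69*o - 10.93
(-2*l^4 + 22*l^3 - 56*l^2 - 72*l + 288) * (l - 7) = -2*l^5 + 36*l^4 - 210*l^3 + 320*l^2 + 792*l - 2016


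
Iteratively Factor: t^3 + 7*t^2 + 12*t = (t + 4)*(t^2 + 3*t) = (t + 3)*(t + 4)*(t)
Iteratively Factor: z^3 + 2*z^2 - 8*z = (z)*(z^2 + 2*z - 8) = z*(z - 2)*(z + 4)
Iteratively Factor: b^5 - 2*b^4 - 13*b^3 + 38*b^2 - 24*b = (b - 3)*(b^4 + b^3 - 10*b^2 + 8*b) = b*(b - 3)*(b^3 + b^2 - 10*b + 8) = b*(b - 3)*(b - 1)*(b^2 + 2*b - 8) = b*(b - 3)*(b - 2)*(b - 1)*(b + 4)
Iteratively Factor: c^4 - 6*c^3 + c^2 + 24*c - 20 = (c + 2)*(c^3 - 8*c^2 + 17*c - 10) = (c - 2)*(c + 2)*(c^2 - 6*c + 5) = (c - 2)*(c - 1)*(c + 2)*(c - 5)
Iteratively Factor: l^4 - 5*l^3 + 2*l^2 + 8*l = (l - 4)*(l^3 - l^2 - 2*l) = l*(l - 4)*(l^2 - l - 2) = l*(l - 4)*(l + 1)*(l - 2)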